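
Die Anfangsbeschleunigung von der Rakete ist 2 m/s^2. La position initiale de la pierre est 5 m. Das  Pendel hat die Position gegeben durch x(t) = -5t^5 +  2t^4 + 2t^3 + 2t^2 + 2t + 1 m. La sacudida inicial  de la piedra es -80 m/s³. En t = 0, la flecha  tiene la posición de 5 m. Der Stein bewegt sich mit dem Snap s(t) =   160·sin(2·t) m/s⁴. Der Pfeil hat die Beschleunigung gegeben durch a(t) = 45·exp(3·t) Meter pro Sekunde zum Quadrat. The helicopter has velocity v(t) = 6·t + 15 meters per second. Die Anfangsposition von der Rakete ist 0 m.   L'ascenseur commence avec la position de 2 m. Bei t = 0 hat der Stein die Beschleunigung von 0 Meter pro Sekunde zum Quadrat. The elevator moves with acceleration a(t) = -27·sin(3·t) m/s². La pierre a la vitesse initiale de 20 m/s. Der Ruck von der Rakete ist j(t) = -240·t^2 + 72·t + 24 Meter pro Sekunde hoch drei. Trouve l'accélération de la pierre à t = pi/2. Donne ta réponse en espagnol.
Partiendo del snap s(t) = 160·sin(2·t), tomamos 2 antiderivadas. La integral del snap es la sacudida. Usando j(0) = -80, obtenemos j(t) = -80·cos(2·t). La integral de la sacudida, con a(0) = 0, da la aceleración: a(t) = -40·sin(2·t). Usando a(t) = -40·sin(2·t) y sustituyendo t = pi/2, encontramos a = 0.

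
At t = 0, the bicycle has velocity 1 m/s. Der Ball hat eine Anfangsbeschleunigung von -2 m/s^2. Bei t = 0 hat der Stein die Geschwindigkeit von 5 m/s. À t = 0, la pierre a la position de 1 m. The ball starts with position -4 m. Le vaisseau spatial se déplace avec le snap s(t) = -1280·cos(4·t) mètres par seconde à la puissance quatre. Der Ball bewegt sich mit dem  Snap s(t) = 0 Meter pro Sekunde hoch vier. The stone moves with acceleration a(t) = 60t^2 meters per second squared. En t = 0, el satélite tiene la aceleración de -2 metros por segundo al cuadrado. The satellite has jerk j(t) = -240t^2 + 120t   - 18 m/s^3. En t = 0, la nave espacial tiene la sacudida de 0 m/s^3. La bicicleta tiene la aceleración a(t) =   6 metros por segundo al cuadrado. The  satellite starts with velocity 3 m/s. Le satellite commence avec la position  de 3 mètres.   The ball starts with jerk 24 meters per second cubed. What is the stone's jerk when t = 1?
To solve this, we need to take 1 derivative of our acceleration equation a(t) = 60·t^2. Taking d/dt of a(t), we find j(t) = 120·t. Using j(t) = 120·t and substituting t = 1, we find j = 120.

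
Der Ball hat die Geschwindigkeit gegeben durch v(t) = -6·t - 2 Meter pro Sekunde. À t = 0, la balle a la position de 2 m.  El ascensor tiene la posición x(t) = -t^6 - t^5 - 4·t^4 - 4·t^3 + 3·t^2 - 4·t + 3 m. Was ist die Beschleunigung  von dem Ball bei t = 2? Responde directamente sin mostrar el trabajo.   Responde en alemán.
a(2) = -6.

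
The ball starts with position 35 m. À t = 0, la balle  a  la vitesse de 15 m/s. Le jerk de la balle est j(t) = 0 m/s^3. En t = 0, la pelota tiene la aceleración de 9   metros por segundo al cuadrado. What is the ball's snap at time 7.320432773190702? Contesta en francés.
Nous devons dériver notre équation du jerk j(t) = 0 1 fois. La dérivée du jerk donne le snap: s(t) = 0. En utilisant s(t) = 0 et en substituant t = 7.320432773190702, nous trouvons s = 0.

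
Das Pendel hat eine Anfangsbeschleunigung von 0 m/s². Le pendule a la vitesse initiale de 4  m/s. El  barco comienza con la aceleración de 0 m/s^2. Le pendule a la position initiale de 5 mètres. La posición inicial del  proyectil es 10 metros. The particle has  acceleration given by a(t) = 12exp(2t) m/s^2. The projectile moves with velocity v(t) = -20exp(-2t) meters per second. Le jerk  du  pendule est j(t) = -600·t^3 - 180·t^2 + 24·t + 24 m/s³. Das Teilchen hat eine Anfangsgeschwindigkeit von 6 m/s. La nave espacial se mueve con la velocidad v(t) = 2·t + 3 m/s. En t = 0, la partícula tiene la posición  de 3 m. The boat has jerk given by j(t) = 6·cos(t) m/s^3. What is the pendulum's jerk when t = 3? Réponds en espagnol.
Tenemos la sacudida j(t) = -600·t^3 - 180·t^2 + 24·t + 24. Sustituyendo t = 3: j(3) = -17724.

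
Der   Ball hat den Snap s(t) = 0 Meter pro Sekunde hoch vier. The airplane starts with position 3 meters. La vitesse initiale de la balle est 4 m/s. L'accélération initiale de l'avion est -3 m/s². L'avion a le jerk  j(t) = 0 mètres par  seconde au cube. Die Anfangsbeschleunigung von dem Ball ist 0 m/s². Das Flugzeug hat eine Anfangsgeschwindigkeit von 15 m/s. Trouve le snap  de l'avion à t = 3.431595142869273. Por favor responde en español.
Para resolver esto, necesitamos tomar 1 derivada de nuestra ecuación de la sacudida j(t) = 0. Tomando d/dt de j(t), encontramos s(t) = 0. Tenemos el snap s(t) = 0. Sustituyendo t = 3.431595142869273: s(3.431595142869273) = 0.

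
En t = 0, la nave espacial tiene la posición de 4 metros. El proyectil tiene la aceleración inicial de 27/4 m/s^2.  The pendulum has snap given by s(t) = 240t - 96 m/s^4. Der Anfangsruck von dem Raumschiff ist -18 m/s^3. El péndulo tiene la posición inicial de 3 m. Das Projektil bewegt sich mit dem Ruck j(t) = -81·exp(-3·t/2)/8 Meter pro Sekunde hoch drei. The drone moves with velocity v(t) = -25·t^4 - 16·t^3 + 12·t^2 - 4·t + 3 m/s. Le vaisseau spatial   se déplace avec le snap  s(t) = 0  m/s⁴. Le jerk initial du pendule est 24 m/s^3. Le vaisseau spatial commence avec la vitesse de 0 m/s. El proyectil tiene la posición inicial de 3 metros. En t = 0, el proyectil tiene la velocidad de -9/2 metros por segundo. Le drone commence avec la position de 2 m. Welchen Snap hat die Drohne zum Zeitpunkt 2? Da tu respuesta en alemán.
Um dies zu lösen, müssen wir 3 Ableitungen unserer Gleichung für die Geschwindigkeit v(t) = -25·t^4 - 16·t^3 + 12·t^2 - 4·t + 3 nehmen. Mit d/dt von v(t) finden wir a(t) = -100·t^3 - 48·t^2 + 24·t - 4. Die Ableitung von der Beschleunigung ergibt den Ruck: j(t) = -300·t^2 - 96·t + 24. Durch Ableiten von dem Ruck erhalten wir den Snap: s(t) = -600·t - 96. Mit s(t) = -600·t - 96 und Einsetzen von t = 2, finden wir s = -1296.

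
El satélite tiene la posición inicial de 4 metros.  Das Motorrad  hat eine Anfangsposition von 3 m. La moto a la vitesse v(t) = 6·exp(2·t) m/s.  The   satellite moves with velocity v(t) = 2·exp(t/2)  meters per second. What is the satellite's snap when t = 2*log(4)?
We must differentiate our velocity equation v(t) = 2·exp(t/2) 3 times. The derivative of velocity gives acceleration: a(t) = exp(t/2). Taking d/dt of a(t), we find j(t) = exp(t/2)/2. Taking d/dt of j(t), we find s(t) = exp(t/2)/4. We have snap s(t) = exp(t/2)/4. Substituting t = 2*log(4): s(2*log(4)) = 1.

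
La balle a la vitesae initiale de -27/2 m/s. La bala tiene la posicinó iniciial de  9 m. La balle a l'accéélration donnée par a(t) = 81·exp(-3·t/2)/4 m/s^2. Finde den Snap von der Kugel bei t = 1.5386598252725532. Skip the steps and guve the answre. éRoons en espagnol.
La respuesta es 4.53169151134224.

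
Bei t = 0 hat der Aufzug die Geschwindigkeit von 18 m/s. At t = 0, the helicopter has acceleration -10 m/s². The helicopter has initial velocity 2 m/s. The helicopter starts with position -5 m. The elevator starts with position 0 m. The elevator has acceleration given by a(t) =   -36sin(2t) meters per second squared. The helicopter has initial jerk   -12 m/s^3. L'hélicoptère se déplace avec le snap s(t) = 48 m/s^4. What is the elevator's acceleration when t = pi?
Using a(t) = -36·sin(2·t) and substituting t = pi, we find a = 0.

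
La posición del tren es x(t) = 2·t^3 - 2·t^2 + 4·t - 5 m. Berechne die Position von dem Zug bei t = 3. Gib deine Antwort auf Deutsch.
Aus der Gleichung für die Position x(t) = 2·t^3 - 2·t^2 + 4·t - 5, setzen wir t = 3 ein und erhalten x = 43.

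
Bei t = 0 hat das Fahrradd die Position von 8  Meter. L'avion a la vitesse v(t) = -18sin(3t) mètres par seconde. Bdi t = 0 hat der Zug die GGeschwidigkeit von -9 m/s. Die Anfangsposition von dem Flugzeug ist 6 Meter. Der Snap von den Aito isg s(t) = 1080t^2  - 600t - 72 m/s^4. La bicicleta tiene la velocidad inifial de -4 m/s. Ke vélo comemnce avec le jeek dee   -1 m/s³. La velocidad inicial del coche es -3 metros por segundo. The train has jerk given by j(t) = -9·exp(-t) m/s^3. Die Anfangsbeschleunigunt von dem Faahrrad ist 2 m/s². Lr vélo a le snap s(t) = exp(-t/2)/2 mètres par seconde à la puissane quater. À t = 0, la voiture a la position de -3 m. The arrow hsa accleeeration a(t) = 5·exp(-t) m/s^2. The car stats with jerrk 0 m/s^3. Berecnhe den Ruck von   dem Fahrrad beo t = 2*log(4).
Wir müssen die Stammfunktion unserer Gleichung für den Snap s(t) = exp(-t/2)/2 1-mal finden. Mit ∫s(t)dt und Anwendung von j(0) = -1, finden wir j(t) = -exp(-t/2). Mit j(t) = -exp(-t/2) und Einsetzen von t = 2*log(4), finden wir j = -1/4.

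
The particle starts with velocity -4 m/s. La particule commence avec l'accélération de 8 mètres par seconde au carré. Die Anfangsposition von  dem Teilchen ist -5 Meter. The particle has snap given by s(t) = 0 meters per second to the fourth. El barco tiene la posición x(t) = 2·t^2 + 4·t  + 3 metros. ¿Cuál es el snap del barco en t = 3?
Debemos derivar nuestra ecuación de la posición x(t) = 2·t^2 + 4·t + 3 4 veces. Derivando la posición, obtenemos la velocidad: v(t) = 4·t + 4. Derivando la velocidad, obtenemos la aceleración: a(t) = 4. Tomando d/dt de a(t), encontramos j(t) = 0. La derivada de la sacudida da el snap: s(t) = 0. Tenemos el snap s(t) = 0. Sustituyendo t = 3: s(3) = 0.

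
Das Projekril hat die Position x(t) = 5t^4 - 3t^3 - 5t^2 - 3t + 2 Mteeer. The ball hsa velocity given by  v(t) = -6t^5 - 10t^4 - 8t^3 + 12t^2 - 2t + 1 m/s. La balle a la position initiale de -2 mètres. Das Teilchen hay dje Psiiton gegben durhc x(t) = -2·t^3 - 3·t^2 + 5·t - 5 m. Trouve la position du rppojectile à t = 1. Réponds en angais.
We have position x(t) = 5·t^4 - 3·t^3 - 5·t^2 - 3·t + 2. Substituting t = 1: x(1) = -4.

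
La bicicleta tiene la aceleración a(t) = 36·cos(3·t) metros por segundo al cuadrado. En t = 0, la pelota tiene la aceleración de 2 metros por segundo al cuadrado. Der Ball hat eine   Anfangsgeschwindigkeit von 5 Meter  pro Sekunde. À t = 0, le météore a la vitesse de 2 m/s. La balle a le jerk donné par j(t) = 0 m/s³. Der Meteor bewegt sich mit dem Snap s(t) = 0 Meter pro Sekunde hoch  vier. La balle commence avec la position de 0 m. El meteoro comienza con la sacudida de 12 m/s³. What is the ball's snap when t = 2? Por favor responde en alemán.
Wir müssen unsere Gleichung für den Ruck j(t) = 0 1-mal ableiten. Mit d/dt von j(t) finden wir s(t) = 0. Aus der Gleichung für den Snap s(t) = 0, setzen wir t = 2 ein und erhalten s = 0.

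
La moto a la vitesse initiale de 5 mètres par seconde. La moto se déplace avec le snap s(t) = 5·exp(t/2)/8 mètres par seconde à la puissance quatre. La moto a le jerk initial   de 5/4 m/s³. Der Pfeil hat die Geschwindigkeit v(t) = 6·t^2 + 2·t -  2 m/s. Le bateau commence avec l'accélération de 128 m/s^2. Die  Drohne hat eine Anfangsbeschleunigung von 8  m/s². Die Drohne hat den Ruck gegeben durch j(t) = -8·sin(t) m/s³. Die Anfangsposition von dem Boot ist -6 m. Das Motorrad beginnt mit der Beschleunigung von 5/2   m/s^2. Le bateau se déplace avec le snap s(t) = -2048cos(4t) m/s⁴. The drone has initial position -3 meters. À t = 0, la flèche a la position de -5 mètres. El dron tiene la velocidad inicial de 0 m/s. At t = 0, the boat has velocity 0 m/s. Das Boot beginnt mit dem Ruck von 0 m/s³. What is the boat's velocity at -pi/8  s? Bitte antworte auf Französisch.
Nous devons trouver l'intégrale de notre équation du snap s(t) = -2048·cos(4·t) 3 fois. En intégrant le snap et en utilisant la condition initiale j(0) = 0, nous obtenons j(t) = -512·sin(4·t). La primitive du jerk est l'accélération. En utilisant a(0) = 128, nous obtenons a(t) = 128·cos(4·t). En intégrant l'accélération et en utilisant la condition initiale v(0) = 0, nous obtenons v(t) = 32·sin(4·t). De l'équation de la vitesse v(t) = 32·sin(4·t), nous substituons t = -pi/8 pour obtenir v = -32.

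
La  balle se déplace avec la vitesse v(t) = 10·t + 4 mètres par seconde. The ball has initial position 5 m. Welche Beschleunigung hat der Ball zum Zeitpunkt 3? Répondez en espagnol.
Para resolver esto, necesitamos tomar 1 derivada de nuestra ecuación de la velocidad v(t) = 10·t + 4. Tomando d/dt de v(t), encontramos a(t) = 10. De la ecuación de la aceleración a(t) = 10, sustituimos t = 3 para obtener a = 10.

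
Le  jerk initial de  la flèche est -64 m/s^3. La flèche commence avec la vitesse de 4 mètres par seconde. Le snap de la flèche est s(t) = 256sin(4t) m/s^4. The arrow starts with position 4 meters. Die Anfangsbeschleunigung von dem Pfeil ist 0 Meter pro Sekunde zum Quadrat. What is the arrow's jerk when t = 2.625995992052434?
We must find the integral of our snap equation s(t) = 256·sin(4·t) 1 time. Taking ∫s(t)dt and applying j(0) = -64, we find j(t) = -64·cos(4·t). Using j(t) = -64·cos(4·t) and substituting t = 2.625995992052434, we find j = 30.2098229419748.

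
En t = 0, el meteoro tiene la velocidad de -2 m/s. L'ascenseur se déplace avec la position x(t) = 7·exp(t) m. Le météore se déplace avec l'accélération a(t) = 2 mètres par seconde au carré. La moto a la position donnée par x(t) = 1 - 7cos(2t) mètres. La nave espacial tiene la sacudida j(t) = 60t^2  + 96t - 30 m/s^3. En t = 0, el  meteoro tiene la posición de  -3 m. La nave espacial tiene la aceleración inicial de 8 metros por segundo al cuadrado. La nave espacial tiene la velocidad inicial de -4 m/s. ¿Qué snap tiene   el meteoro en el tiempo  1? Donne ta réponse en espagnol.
Partiendo de la aceleración a(t) = 2, tomamos 2 derivadas. Derivando la aceleración, obtenemos la sacudida: j(t) = 0. La derivada de la sacudida da el snap: s(t) = 0. Tenemos el snap s(t) = 0. Sustituyendo t = 1: s(1) = 0.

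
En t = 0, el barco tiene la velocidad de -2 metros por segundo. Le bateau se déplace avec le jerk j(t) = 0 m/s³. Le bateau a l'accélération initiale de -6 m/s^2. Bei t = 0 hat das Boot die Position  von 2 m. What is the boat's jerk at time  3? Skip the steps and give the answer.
The jerk at t = 3 is j = 0.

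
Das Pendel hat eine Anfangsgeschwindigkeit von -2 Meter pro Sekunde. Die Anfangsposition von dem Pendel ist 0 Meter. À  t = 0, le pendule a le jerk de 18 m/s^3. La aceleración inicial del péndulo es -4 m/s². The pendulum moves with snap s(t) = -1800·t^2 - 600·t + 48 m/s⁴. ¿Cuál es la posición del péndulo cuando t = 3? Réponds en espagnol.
Partiendo del snap s(t) = -1800·t^2 - 600·t + 48, tomamos 4 antiderivadas. La antiderivada del snap es la sacudida. Usando j(0) = 18, obtenemos j(t) = -600·t^3 - 300·t^2 + 48·t + 18. Integrando la sacudida y usando la condición inicial a(0) = -4, obtenemos a(t) = -150·t^4 - 100·t^3 + 24·t^2 + 18·t - 4. Tomando ∫a(t)dt y aplicando v(0) = -2, encontramos v(t) = -30·t^5 - 25·t^4 + 8·t^3 + 9·t^2 - 4·t - 2. La antiderivada de la velocidad es la posición. Usando x(0) = 0, obtenemos x(t) = -5·t^6 - 5·t^5 + 2·t^4 + 3·t^3 - 2·t^2 - 2·t. De la ecuación de la posición x(t) = -5·t^6 - 5·t^5 + 2·t^4 + 3·t^3 - 2·t^2 - 2·t, sustituimos t = 3 para obtener x = -4641.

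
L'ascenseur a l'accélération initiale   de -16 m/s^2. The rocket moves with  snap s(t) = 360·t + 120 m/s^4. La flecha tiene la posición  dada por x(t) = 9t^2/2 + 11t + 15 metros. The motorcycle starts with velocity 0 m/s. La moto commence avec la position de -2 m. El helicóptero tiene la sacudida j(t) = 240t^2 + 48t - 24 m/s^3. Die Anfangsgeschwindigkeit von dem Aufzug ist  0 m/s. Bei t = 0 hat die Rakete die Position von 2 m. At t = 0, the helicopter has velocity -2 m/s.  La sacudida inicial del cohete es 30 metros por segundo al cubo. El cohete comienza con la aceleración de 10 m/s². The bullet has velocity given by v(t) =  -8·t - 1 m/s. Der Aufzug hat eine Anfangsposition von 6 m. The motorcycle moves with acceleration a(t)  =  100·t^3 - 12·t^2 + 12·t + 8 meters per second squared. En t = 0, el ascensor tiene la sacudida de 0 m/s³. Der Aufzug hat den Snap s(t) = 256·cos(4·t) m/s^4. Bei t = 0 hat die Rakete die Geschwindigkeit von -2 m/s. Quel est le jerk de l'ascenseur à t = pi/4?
En partant du snap s(t) = 256·cos(4·t), nous prenons 1 intégrale. En prenant ∫s(t)dt et en appliquant j(0) = 0, nous trouvons j(t) = 64·sin(4·t). De l'équation du jerk j(t) = 64·sin(4·t), nous substituons t = pi/4 pour obtenir j = 0.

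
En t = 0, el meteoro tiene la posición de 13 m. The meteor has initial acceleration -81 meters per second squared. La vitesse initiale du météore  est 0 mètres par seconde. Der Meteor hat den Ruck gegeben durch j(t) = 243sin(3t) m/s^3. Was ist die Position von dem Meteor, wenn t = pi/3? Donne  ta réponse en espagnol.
Para resolver esto, necesitamos tomar 3 antiderivadas de nuestra ecuación de la sacudida j(t) = 243·sin(3·t). La antiderivada de la sacudida, con a(0) = -81, da la aceleración: a(t) = -81·cos(3·t). Integrando la aceleración y usando la condición inicial v(0) = 0, obtenemos v(t) = -27·sin(3·t). Integrando la velocidad y usando la condición inicial x(0) = 13, obtenemos x(t) = 9·cos(3·t) + 4. Tenemos la posición x(t) = 9·cos(3·t) + 4. Sustituyendo t = pi/3: x(pi/3) = -5.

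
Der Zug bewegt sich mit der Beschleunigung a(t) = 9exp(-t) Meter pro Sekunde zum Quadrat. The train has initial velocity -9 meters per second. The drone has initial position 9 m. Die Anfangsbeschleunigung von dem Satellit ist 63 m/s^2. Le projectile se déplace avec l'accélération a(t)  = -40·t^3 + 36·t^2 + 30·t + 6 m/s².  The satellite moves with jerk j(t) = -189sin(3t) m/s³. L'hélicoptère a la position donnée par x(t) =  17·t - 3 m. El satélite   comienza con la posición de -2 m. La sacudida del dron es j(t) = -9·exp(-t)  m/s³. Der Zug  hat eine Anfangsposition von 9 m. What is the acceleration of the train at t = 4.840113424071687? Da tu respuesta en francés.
En utilisant a(t) = 9·exp(-t) et en substituant t = 4.840113424071687, nous trouvons a = 0.0711554152696933.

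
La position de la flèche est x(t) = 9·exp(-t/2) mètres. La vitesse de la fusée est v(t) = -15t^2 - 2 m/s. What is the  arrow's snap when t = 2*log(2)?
Starting from position x(t) = 9·exp(-t/2), we take 4 derivatives. Taking d/dt of x(t), we find v(t) = -9·exp(-t/2)/2. Taking d/dt of v(t), we find a(t) = 9·exp(-t/2)/4. Differentiating acceleration, we get jerk: j(t) = -9·exp(-t/2)/8. Differentiating jerk, we get snap: s(t) = 9·exp(-t/2)/16. We have snap s(t) = 9·exp(-t/2)/16. Substituting t = 2*log(2): s(2*log(2)) = 9/32.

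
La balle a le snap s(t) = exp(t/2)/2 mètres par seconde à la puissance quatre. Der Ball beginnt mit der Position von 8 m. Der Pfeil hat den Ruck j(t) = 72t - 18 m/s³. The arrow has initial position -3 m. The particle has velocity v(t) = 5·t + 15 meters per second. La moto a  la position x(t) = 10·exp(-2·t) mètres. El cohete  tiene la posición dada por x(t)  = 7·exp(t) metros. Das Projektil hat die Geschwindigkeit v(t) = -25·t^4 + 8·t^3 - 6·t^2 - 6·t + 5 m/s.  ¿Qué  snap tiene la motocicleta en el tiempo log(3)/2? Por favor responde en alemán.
Wir müssen unsere Gleichung für die Position x(t) = 10·exp(-2·t) 4-mal ableiten. Die Ableitung von der Position ergibt die Geschwindigkeit: v(t) = -20·exp(-2·t). Mit d/dt von v(t) finden wir a(t) = 40·exp(-2·t). Mit d/dt von a(t) finden wir j(t) = -80·exp(-2·t). Durch Ableiten von dem Ruck erhalten wir den Snap: s(t) = 160·exp(-2·t). Aus der Gleichung für den Snap s(t) = 160·exp(-2·t), setzen wir t = log(3)/2 ein und erhalten s = 160/3.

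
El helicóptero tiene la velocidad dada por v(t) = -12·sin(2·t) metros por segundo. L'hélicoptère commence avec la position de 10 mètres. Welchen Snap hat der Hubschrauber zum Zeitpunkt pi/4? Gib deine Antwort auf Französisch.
En partant de la vitesse v(t) = -12·sin(2·t), nous prenons 3 dérivées. La dérivée de la vitesse donne l'accélération: a(t) = -24·cos(2·t). La dérivée de l'accélération donne le jerk: j(t) = 48·sin(2·t). La dérivée du jerk donne le snap: s(t) = 96·cos(2·t). Nous avons le snap s(t) = 96·cos(2·t). En substituant t = pi/4: s(pi/4) = 0.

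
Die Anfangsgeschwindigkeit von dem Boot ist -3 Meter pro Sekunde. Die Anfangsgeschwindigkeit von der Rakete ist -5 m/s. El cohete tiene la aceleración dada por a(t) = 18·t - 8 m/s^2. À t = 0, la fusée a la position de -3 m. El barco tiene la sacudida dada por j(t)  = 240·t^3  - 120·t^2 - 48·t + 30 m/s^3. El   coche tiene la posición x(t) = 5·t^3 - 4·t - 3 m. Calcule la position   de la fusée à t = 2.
Nous devons intégrer notre équation de l'accélération a(t) = 18·t - 8 2 fois. En prenant ∫a(t)dt et en appliquant v(0) = -5, nous trouvons v(t) = 9·t^2 - 8·t - 5. En intégrant la vitesse et en utilisant la condition initiale x(0) = -3, nous obtenons x(t) = 3·t^3 - 4·t^2 - 5·t - 3. De l'équation de la position x(t) = 3·t^3 - 4·t^2 - 5·t - 3, nous substituons t = 2 pour obtenir x = -5.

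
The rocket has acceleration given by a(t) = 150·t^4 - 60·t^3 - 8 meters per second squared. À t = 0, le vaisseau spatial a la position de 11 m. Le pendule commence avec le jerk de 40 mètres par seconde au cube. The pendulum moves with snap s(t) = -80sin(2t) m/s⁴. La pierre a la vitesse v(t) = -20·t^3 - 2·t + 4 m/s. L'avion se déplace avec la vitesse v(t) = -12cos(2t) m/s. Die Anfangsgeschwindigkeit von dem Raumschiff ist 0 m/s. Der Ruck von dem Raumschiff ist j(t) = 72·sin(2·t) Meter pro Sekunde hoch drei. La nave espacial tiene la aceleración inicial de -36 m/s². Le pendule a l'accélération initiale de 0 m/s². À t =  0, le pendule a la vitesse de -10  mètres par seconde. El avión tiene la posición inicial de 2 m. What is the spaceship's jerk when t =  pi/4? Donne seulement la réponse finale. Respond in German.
Bei t = pi/4, j = 72.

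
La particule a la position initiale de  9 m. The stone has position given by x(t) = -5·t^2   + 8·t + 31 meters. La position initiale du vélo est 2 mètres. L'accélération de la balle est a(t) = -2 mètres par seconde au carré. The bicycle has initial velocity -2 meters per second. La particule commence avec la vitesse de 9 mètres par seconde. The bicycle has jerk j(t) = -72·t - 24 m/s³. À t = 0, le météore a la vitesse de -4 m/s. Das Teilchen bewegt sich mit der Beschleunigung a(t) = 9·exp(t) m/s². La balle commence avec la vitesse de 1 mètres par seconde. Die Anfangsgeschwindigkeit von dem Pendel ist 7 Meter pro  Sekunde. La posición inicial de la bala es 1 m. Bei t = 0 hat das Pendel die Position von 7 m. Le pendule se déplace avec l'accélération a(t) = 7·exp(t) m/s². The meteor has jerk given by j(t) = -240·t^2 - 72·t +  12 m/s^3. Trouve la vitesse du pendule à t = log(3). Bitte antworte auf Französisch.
Pour résoudre ceci, nous devons prendre 1 primitive de notre équation de l'accélération a(t) = 7·exp(t). La primitive de l'accélération est la vitesse. En utilisant v(0) = 7, nous obtenons v(t) = 7·exp(t). Nous avons la vitesse v(t) = 7·exp(t). En substituant t = log(3): v(log(3)) = 21.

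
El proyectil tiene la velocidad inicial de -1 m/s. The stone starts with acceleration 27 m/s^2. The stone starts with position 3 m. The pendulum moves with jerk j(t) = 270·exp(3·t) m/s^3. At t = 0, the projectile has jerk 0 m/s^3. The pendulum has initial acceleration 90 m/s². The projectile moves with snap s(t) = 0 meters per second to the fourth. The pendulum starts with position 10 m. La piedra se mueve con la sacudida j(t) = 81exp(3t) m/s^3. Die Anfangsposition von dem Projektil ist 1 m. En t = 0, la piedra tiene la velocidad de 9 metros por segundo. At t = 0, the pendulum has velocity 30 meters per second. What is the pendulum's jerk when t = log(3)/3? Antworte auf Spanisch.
Usando j(t) = 270·exp(3·t) y sustituyendo t = log(3)/3, encontramos j = 810.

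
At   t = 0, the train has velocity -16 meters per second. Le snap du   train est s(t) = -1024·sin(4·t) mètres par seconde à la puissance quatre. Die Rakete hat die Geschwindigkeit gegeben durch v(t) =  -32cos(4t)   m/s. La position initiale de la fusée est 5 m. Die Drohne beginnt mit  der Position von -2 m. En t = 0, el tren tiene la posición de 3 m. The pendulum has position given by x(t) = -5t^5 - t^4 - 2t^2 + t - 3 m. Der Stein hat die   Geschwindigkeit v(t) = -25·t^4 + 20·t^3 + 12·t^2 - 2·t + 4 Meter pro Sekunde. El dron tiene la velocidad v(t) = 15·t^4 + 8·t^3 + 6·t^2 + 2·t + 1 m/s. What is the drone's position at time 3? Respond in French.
Nous devons intégrer notre équation de la vitesse v(t) = 15·t^4 + 8·t^3 + 6·t^2 + 2·t + 1 1 fois. La primitive de la vitesse est la position. En utilisant x(0) = -2, nous obtenons x(t) = 3·t^5 + 2·t^4 + 2·t^3 + t^2 + t - 2. Nous avons la position x(t) = 3·t^5 + 2·t^4 + 2·t^3 + t^2 + t - 2. En substituant t = 3: x(3) = 955.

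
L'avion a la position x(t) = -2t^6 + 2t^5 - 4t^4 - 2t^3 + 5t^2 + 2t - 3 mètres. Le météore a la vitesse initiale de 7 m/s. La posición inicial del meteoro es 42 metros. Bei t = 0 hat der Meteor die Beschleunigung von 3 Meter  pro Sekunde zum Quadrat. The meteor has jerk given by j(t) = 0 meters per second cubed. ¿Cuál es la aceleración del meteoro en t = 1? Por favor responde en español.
Partiendo de la sacudida j(t) = 0, tomamos 1 integral. Tomando ∫j(t)dt y aplicando a(0) = 3, encontramos a(t) = 3. De la ecuación de la aceleración a(t) = 3, sustituimos t = 1 para obtener a = 3.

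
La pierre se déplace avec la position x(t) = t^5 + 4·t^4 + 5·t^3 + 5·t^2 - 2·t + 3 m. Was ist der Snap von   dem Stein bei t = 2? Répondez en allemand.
Wir müssen unsere Gleichung für die Position x(t) = t^5 + 4·t^4 + 5·t^3 + 5·t^2 - 2·t + 3 4-mal ableiten. Die Ableitung von der Position ergibt die Geschwindigkeit: v(t) = 5·t^4 + 16·t^3 + 15·t^2 + 10·t - 2. Die Ableitung von der Geschwindigkeit ergibt die Beschleunigung: a(t) = 20·t^3 + 48·t^2 + 30·t + 10. Mit d/dt von a(t) finden wir j(t) = 60·t^2 + 96·t + 30. Die Ableitung von dem Ruck ergibt den Snap: s(t) = 120·t + 96. Mit s(t) = 120·t + 96 und Einsetzen von t = 2, finden wir s = 336.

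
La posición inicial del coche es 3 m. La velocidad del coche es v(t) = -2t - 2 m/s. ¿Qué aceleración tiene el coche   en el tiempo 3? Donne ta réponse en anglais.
To solve this, we need to take 1 derivative of our velocity equation v(t) = -2·t - 2. The derivative of velocity gives acceleration: a(t) = -2. We have acceleration a(t) = -2. Substituting t = 3: a(3) = -2.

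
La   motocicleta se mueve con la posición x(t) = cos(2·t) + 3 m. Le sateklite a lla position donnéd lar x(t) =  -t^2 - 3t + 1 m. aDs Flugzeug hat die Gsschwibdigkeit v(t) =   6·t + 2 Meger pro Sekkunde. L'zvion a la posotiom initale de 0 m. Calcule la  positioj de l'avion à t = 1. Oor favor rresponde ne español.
Necesitamos integrar nuestra ecuación de la velocidad v(t) = 6·t + 2 1 vez. Tomando ∫v(t)dt y aplicando x(0) = 0, encontramos x(t) = 3·t^2 + 2·t. De la ecuación de la posición x(t) = 3·t^2 + 2·t, sustituimos t = 1 para obtener x = 5.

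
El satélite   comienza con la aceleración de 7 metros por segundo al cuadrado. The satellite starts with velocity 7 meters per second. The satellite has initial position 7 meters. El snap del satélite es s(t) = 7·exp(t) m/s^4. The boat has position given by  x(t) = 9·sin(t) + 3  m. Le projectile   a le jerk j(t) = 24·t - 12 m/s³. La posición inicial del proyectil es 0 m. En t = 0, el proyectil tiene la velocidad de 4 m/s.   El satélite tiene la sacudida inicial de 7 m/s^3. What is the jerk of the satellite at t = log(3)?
To solve this, we need to take 1 antiderivative of our snap equation s(t) = 7·exp(t). Taking ∫s(t)dt and applying j(0) = 7, we find j(t) = 7·exp(t). We have jerk j(t) = 7·exp(t). Substituting t = log(3): j(log(3)) = 21.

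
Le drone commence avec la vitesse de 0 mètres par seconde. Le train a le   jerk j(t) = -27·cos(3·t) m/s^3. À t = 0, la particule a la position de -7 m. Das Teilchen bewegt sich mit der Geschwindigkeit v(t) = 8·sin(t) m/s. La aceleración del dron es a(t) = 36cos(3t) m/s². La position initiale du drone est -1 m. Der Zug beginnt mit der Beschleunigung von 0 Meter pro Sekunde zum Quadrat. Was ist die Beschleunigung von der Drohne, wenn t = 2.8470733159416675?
Wir haben die Beschleunigung a(t) = 36·cos(3·t). Durch Einsetzen von t = 2.8470733159416675: a(2.8470733159416675) = -22.8385734511501.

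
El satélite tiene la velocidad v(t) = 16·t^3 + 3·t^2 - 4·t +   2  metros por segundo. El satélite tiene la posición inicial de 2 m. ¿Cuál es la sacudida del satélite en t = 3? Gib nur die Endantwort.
En t = 3, j = 294.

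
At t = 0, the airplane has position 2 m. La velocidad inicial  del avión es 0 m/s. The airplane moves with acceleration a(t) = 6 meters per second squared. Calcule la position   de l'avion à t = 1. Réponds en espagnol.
Partiendo de la aceleración a(t) = 6, tomamos 2 antiderivadas. La integral de la aceleración es la velocidad. Usando v(0) = 0, obtenemos v(t) = 6·t. Integrando la velocidad y usando la condición inicial x(0) = 2, obtenemos x(t) = 3·t^2 + 2. Usando x(t) = 3·t^2 + 2 y sustituyendo t = 1, encontramos x = 5.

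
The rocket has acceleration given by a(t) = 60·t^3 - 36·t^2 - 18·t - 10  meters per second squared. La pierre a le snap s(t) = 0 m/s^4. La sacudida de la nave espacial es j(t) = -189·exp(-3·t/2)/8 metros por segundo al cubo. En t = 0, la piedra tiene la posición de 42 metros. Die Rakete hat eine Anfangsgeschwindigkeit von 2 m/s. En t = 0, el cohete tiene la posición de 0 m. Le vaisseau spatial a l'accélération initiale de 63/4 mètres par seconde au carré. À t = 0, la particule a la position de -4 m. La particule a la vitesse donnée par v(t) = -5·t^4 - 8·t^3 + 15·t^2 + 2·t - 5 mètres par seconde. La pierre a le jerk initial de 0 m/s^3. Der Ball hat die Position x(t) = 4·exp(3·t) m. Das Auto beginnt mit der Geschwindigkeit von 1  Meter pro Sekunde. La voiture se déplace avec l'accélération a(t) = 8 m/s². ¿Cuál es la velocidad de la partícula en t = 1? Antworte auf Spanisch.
Tenemos la velocidad v(t) = -5·t^4 - 8·t^3 + 15·t^2 + 2·t - 5. Sustituyendo t = 1: v(1) = -1.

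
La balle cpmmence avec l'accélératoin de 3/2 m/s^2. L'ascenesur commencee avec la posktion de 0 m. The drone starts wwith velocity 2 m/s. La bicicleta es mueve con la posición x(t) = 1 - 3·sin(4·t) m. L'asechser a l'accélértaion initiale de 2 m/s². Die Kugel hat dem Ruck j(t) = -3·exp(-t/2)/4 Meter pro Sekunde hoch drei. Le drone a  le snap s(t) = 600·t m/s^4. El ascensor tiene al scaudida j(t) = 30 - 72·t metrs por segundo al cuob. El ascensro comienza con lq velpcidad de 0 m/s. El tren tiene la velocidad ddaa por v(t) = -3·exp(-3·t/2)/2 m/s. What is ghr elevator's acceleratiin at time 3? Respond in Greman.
Wir müssen die Stammfunktion unserer Gleichung für den Ruck j(t) = 30 - 72·t 1-mal finden. Mit ∫j(t)dt und Anwendung von a(0) = 2, finden wir a(t) = -36·t^2 + 30·t + 2. Mit a(t) = -36·t^2 + 30·t + 2 und Einsetzen von t = 3, finden wir a = -232.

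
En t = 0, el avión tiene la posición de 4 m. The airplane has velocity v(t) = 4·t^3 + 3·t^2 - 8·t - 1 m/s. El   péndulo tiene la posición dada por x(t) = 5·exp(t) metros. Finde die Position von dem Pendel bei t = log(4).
Mit x(t) = 5·exp(t) und Einsetzen von t = log(4), finden wir x = 20.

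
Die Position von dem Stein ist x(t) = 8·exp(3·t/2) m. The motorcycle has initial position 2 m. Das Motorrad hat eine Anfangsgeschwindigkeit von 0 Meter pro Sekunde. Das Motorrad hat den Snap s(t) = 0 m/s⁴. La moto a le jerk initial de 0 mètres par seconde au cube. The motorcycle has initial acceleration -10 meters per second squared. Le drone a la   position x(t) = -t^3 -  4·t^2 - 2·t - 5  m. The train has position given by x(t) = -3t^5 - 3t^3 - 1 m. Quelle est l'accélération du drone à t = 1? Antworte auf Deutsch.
Ausgehend von der Position x(t) = -t^3 - 4·t^2 - 2·t - 5, nehmen wir 2 Ableitungen. Die Ableitung von der Position ergibt die Geschwindigkeit: v(t) = -3·t^2 - 8·t - 2. Durch Ableiten von der Geschwindigkeit erhalten wir die Beschleunigung: a(t) = -6·t - 8. Wir haben die Beschleunigung a(t) = -6·t - 8. Durch Einsetzen von t = 1: a(1) = -14.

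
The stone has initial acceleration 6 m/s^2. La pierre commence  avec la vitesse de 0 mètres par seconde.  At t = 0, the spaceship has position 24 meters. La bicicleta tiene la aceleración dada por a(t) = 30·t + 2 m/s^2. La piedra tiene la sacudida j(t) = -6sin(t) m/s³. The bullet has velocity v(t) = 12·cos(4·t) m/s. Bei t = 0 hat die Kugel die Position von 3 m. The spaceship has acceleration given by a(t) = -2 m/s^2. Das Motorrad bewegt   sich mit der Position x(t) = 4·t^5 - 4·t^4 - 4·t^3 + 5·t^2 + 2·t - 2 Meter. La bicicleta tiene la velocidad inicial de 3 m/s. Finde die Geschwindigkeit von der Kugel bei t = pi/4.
Mit v(t) = 12·cos(4·t) und Einsetzen von t = pi/4, finden wir v = -12.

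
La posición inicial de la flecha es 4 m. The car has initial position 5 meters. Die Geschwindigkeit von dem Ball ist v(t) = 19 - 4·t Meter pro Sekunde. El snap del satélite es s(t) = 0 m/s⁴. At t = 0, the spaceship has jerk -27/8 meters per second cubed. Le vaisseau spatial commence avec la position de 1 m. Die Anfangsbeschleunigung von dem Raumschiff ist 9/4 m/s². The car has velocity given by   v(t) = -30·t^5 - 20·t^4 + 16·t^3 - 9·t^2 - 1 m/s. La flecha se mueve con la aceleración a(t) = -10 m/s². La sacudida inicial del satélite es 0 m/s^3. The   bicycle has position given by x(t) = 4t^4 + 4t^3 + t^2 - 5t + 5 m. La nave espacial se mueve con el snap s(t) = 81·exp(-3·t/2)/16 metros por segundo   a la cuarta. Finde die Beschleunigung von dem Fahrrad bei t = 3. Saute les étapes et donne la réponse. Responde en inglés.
a(3) = 506.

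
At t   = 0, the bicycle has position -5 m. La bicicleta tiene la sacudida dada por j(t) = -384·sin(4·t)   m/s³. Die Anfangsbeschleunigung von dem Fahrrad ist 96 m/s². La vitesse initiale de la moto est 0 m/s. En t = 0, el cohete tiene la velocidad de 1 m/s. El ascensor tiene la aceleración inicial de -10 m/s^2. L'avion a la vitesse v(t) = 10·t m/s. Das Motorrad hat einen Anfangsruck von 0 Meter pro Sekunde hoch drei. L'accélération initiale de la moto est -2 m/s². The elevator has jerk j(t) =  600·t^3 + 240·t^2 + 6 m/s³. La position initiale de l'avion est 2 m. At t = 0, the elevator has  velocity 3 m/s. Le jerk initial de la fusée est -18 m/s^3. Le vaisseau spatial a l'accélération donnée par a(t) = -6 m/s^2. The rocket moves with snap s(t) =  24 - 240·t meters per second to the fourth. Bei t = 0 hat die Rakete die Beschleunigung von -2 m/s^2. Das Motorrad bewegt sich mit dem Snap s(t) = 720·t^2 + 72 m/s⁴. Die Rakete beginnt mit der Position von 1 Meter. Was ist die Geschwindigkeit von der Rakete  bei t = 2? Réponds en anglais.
To solve this, we need to take 3 integrals of our snap equation s(t) = 24 - 240·t. Finding the antiderivative of s(t) and using j(0) = -18: j(t) = -120·t^2 + 24·t - 18. The antiderivative of jerk, with a(0) = -2, gives acceleration: a(t) = -40·t^3 + 12·t^2 - 18·t - 2. Integrating acceleration and using the initial condition v(0) = 1, we get v(t) = -10·t^4 + 4·t^3 - 9·t^2 - 2·t + 1. We have velocity v(t) = -10·t^4 + 4·t^3 - 9·t^2 - 2·t + 1. Substituting t = 2: v(2) = -167.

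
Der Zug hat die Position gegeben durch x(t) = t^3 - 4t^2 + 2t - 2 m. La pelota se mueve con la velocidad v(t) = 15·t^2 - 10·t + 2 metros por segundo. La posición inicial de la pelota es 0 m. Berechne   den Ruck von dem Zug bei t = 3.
Ausgehend von der Position x(t) = t^3 - 4·t^2 + 2·t - 2, nehmen wir 3 Ableitungen. Die Ableitung von der Position ergibt die Geschwindigkeit: v(t) = 3·t^2 - 8·t + 2. Durch Ableiten von der Geschwindigkeit erhalten wir die Beschleunigung: a(t) = 6·t - 8. Mit d/dt von a(t) finden wir j(t) = 6. Mit j(t) = 6 und Einsetzen von t = 3, finden wir j = 6.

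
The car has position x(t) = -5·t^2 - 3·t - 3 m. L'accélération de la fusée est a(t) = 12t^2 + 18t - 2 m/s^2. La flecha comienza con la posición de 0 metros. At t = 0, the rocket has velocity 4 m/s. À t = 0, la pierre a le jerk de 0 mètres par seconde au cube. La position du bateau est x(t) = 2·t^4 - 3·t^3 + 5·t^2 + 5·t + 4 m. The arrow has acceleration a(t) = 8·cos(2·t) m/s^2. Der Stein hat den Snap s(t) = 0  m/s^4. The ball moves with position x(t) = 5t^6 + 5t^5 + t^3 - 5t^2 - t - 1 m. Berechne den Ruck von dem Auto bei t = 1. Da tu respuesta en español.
Partiendo de la posición x(t) = -5·t^2 - 3·t - 3, tomamos 3 derivadas. Tomando d/dt de x(t), encontramos v(t) = -10·t - 3. Tomando d/dt de v(t), encontramos a(t) = -10. La derivada de la aceleración da la sacudida: j(t) = 0. Tenemos la sacudida j(t) = 0. Sustituyendo t = 1: j(1) = 0.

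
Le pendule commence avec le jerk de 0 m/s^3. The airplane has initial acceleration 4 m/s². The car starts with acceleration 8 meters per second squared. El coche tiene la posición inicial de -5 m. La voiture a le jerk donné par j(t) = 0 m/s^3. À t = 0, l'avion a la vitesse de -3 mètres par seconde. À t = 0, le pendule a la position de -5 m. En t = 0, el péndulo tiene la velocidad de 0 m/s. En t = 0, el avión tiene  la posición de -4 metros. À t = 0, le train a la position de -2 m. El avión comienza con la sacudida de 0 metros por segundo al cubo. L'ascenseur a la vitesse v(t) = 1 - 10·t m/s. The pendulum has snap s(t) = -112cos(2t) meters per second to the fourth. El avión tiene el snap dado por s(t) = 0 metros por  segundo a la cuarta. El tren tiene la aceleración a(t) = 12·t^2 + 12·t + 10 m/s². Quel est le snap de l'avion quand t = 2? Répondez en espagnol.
Tenemos el snap s(t) = 0. Sustituyendo t = 2: s(2) = 0.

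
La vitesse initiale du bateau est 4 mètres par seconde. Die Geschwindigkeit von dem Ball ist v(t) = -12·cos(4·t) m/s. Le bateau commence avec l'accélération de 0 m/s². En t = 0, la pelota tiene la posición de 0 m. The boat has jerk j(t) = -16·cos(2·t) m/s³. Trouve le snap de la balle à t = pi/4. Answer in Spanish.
Debemos derivar nuestra ecuación de la velocidad v(t) = -12·cos(4·t) 3 veces. La derivada de la velocidad da la aceleración: a(t) = 48·sin(4·t). La derivada de la aceleración da la sacudida: j(t) = 192·cos(4·t). Tomando d/dt de j(t), encontramos s(t) = -768·sin(4·t). Usando s(t) = -768·sin(4·t) y sustituyendo t = pi/4, encontramos s = 0.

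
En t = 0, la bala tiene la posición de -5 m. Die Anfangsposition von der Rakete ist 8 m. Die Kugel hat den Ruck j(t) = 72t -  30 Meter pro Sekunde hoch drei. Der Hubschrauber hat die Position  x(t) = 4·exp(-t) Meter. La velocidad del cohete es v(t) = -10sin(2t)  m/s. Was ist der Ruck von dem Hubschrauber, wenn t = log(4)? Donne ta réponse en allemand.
Wir müssen unsere Gleichung für die Position x(t) = 4·exp(-t) 3-mal ableiten. Mit d/dt von x(t) finden wir v(t) = -4·exp(-t). Die Ableitung von der Geschwindigkeit ergibt die Beschleunigung: a(t) = 4·exp(-t). Die Ableitung von der Beschleunigung ergibt den Ruck: j(t) = -4·exp(-t). Aus der Gleichung für den Ruck j(t) = -4·exp(-t), setzen wir t = log(4) ein und erhalten j = -1.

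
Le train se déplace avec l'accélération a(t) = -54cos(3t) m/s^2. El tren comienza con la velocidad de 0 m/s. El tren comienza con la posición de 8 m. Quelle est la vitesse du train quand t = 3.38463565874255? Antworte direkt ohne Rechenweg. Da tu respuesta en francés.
La vitesse à t = 3.38463565874255 est v = 11.9919662415377.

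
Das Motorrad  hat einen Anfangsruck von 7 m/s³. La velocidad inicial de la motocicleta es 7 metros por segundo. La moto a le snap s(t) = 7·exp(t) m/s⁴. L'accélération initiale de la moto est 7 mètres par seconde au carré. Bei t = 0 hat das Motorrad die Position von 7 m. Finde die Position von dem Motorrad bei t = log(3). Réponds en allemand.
Wir müssen das Integral unserer Gleichung für den Snap s(t) = 7·exp(t) 4-mal finden. Durch Integration von dem Snap und Verwendung der Anfangsbedingung j(0) = 7, erhalten wir j(t) = 7·exp(t). Durch Integration von dem Ruck und Verwendung der Anfangsbedingung a(0) = 7, erhalten wir a(t) = 7·exp(t). Die Stammfunktion von der Beschleunigung ist die Geschwindigkeit. Mit v(0) = 7 erhalten wir v(t) = 7·exp(t). Mit ∫v(t)dt und Anwendung von x(0) = 7, finden wir x(t) = 7·exp(t). Mit x(t) = 7·exp(t) und Einsetzen von t = log(3), finden wir x = 21.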